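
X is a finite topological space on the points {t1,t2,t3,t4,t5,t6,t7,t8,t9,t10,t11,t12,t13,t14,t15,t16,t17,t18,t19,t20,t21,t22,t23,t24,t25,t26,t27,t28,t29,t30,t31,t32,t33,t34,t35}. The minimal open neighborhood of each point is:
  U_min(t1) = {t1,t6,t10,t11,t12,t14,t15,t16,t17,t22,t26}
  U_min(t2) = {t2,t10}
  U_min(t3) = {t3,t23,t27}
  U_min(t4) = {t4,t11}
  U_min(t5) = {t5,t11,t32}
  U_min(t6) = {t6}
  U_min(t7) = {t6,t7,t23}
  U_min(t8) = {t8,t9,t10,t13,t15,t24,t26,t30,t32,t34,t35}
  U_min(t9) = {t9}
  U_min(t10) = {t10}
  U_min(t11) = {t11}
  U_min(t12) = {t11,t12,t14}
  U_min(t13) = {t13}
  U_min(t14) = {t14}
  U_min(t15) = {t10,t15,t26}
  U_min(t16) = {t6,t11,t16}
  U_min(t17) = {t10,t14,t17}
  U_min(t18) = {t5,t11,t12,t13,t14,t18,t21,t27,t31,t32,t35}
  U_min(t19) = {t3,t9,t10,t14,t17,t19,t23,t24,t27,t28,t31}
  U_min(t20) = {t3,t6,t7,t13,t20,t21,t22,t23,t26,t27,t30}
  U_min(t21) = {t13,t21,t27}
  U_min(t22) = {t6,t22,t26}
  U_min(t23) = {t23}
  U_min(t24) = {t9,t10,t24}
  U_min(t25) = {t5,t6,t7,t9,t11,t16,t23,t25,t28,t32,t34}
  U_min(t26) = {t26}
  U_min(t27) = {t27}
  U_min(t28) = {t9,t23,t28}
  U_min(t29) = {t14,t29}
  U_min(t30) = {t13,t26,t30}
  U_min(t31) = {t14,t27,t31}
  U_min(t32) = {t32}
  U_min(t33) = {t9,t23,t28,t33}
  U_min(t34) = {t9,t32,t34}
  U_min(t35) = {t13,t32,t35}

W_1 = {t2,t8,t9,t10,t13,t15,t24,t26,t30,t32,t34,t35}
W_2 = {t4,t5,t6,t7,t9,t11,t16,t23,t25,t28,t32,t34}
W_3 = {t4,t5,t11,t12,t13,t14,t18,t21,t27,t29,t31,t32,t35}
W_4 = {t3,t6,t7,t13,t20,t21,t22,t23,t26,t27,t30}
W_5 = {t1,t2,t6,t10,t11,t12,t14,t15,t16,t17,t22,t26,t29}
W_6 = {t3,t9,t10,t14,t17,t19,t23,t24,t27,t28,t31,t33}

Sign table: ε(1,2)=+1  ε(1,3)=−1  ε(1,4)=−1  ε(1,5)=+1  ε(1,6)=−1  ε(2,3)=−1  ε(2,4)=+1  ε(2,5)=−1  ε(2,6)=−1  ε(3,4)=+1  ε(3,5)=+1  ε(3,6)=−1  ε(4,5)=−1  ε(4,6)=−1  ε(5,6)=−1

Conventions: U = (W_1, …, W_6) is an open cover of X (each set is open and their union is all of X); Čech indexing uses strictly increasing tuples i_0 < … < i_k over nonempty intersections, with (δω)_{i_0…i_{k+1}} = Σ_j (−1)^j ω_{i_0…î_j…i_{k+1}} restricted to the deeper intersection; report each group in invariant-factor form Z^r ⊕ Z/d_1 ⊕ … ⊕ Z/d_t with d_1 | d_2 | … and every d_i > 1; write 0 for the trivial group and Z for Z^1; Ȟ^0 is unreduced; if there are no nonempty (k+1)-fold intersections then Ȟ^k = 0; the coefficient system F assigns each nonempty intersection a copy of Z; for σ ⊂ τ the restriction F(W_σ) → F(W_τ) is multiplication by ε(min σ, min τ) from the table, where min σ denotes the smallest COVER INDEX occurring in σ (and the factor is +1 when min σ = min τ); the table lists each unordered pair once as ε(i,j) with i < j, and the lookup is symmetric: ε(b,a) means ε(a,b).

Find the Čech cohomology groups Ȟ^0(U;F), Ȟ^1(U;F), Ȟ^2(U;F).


nonempty intersections:
  W12={t9,t32,t34} W13={t13,t32,t35} W14={t13,t26,t30} W15={t2,t10,t15,t26} W16={t9,t10,t24} W23={t4,t5,t11,t32} W24={t6,t7,t23} W25={t6,t11,t16} W26={t9,t23,t28} W34={t13,t21,t27} W35={t11,t12,t14,t29} W36={t14,t27,t31} W45={t6,t22,t26} W46={t3,t23,t27} W56={t10,t14,t17}
  W123={t32} W126={t9} W134={t13} W145={t26} W156={t10} W235={t11} W245={t6} W246={t23} W346={t27} W356={t14}
C dims 6,15,10; δ0: rk 6, SNF 1^5·2; δ1: rk 9, SNF 1^9
Ȟ^0: (6−6)−0=0 ⇒ 0
Ȟ^1: (15−9)−6=0 plus torsion [2] ⇒ Z/2
Ȟ^2: (10−0)−9=1 ⇒ Z

Ȟ^0 = 0; Ȟ^1 = Z/2; Ȟ^2 = Z


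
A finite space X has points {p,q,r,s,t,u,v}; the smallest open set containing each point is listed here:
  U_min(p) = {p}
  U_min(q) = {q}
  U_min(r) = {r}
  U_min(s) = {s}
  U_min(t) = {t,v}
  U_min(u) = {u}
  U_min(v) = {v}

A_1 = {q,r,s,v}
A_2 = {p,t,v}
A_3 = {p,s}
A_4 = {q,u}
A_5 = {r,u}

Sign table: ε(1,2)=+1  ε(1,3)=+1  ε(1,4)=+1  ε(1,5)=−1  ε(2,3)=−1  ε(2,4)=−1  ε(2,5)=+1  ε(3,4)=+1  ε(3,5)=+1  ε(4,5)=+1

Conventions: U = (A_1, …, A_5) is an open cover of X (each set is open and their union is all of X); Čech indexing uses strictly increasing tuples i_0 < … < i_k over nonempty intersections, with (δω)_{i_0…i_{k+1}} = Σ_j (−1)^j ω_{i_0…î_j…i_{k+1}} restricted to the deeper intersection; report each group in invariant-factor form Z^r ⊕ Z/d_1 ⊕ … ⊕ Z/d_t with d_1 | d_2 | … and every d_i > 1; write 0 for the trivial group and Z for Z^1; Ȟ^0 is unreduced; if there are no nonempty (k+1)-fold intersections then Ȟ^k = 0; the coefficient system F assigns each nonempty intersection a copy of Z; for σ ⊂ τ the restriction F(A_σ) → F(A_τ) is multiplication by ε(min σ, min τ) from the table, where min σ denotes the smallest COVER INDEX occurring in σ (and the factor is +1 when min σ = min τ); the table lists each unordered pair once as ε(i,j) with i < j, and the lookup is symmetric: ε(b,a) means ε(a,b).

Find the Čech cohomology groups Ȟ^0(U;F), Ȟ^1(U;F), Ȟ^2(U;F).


nonempty overlaps:
  A12={v} A13={s} A14={q} A15={r} A23={p} A45={u}
C dims 5,6; δ0: rk 5, SNF 1^4·2
degree 0: 5−5−0 = 0 → Ȟ^0 ≅ 0
degree 1: 6−0−5 = 1 plus torsion [2] → Ȟ^1 ≅ Z ⊕ Z/2
degree 2: 0−0−0 = 0 → Ȟ^2 ≅ 0

Ȟ^0(U;F) ≅ 0, Ȟ^1(U;F) ≅ Z ⊕ Z/2 and Ȟ^2(U;F) ≅ 0


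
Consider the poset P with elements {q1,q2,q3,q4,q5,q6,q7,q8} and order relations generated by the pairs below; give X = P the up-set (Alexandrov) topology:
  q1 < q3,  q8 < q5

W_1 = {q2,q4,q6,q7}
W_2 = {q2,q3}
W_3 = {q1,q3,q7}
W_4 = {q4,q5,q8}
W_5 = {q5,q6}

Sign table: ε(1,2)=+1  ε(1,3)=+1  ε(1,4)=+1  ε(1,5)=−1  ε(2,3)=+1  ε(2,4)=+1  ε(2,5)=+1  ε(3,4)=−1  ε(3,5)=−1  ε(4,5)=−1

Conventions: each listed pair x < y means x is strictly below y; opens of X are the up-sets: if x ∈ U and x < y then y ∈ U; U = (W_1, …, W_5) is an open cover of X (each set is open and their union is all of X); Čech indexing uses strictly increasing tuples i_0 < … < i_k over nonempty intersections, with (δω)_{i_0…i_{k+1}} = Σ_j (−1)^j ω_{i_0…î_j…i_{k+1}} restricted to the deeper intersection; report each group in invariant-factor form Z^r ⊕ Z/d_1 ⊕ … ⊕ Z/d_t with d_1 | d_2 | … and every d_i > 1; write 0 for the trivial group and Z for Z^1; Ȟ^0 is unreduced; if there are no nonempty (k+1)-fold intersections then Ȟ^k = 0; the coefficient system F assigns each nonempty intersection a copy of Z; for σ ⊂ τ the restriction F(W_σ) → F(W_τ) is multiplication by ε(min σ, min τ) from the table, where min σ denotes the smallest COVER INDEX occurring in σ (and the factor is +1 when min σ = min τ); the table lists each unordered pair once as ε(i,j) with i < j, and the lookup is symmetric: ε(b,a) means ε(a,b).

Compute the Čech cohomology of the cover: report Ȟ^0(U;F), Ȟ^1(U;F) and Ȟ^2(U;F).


intersection data:
  W12={q2} W13={q7} W14={q4} W15={q6} W23={q3} W45={q5}
C dims 5,6; δ0: rk 4, SNF 1^4
Ȟ^0 = (5 − 4) − 0 = 1, so Ȟ^0 ≅ Z
Ȟ^1 = (6 − 0) − 4 = 2, so Ȟ^1 ≅ Z^2
Ȟ^2 = (0 − 0) − 0 = 0, so Ȟ^2 ≅ 0

Ȟ^0 = Z,  Ȟ^1 = Z^2,  Ȟ^2 = 0


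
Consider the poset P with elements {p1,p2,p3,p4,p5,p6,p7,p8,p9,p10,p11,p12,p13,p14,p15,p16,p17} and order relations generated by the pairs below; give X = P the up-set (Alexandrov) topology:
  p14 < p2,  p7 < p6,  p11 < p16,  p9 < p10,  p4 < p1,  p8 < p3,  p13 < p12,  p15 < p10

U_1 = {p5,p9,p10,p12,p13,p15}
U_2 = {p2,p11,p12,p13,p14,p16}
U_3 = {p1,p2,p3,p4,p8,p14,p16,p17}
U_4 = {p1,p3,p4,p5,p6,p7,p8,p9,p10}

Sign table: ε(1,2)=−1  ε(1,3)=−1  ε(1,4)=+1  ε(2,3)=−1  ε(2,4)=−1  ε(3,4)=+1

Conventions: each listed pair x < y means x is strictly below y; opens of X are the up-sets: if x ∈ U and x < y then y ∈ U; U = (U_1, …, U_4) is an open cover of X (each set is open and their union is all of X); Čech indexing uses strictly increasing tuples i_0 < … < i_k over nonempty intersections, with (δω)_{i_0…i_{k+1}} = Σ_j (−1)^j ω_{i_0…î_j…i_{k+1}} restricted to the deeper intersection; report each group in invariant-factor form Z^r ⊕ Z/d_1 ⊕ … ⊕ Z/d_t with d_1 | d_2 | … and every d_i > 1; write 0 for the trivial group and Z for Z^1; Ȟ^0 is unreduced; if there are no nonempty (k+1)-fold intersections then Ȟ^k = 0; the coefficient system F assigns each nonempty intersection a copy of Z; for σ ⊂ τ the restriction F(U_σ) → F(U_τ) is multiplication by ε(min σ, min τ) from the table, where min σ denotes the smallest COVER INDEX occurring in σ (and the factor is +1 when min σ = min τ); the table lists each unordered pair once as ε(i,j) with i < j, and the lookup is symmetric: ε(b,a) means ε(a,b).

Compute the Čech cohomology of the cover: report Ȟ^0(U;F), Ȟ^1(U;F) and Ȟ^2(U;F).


nerve simplices:
  U12={p12,p13} U14={p5,p9,p10} U23={p2,p14,p16} U34={p1,p3,p4,p8}
C dims 4,4; δ0: rk 3, SNF 1^3
degree 0: 4−3−0 = 1 → Ȟ^0 ≅ Z
degree 1: 4−0−3 = 1 → Ȟ^1 ≅ Z
degree 2: 0−0−0 = 0 → Ȟ^2 ≅ 0

Ȟ^0 = Z, Ȟ^1 = Z and Ȟ^2 = 0


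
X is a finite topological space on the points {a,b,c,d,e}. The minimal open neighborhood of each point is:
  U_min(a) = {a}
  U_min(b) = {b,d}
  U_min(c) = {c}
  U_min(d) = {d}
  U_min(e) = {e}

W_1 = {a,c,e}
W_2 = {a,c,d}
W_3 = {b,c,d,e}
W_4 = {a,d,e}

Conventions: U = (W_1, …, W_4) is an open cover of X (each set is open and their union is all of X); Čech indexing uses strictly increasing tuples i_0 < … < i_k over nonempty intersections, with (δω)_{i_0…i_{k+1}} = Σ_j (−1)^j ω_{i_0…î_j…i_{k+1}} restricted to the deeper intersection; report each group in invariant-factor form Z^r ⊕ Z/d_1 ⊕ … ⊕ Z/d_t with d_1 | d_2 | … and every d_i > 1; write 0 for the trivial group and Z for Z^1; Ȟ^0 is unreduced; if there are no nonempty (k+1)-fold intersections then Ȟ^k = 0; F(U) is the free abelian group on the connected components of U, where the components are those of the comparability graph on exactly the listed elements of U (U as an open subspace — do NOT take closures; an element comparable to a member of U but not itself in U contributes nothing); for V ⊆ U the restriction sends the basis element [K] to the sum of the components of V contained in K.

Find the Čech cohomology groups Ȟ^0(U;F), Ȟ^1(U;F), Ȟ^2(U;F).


Ȟ^0 = Z^4, Ȟ^1 = 0, Ȟ^2 = 0

nerve of the cover:
  W12={a,c} W13={c,e} W14={a,e} W23={c,d} W24={a,d} W34={d,e}
  W123={c} W124={a} W134={e} W234={d}
components per intersection:
  W1: {a} {c} {e}
  W2: {a} {c} {d}
  W3: {b,d} {c} {e}
  W4: {a} {d} {e}
  W12: {a} {c}
  W13: {c} {e}
  W14: {a} {e}
  W23: {c} {d}
  W24: {a} {d}
  W34: {d} {e}
  W123: {c}
  W124: {a}
  W134: {e}
  W234: {d}
C dims 12,12,4; δ0: rk 8, SNF 1^8; δ1: rk 4, SNF 1^4
Ȟ^0 = (12 − 8) − 0 = 4, so Ȟ^0 ≅ Z^4
Ȟ^1 = (12 − 4) − 8 = 0, so Ȟ^1 ≅ 0
Ȟ^2 = (4 − 0) − 4 = 0, so Ȟ^2 ≅ 0


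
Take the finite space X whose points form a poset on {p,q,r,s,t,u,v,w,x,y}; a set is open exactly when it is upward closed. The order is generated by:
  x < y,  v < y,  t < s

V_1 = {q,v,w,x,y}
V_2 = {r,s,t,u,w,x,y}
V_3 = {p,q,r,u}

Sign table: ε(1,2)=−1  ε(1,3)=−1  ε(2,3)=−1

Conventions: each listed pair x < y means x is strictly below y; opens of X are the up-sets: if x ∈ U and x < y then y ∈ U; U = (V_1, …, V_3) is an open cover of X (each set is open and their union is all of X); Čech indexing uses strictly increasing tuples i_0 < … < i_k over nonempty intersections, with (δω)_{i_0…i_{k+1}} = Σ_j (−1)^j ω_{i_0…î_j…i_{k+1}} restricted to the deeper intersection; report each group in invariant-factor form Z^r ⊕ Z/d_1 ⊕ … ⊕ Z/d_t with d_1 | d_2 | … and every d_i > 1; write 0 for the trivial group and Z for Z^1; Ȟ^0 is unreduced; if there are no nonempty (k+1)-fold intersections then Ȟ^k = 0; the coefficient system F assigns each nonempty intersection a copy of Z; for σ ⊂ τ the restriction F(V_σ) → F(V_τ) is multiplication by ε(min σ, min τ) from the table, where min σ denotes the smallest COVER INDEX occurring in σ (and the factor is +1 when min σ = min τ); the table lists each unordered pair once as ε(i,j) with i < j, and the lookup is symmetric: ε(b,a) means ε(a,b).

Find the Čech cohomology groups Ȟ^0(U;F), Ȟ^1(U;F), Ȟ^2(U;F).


nerve of the cover:
  V12={w,x,y} V13={q} V23={r,u}
C dims 3,3; δ0: rk 3, SNF 1^2·2
Ȟ^0 = (3 − 3) − 0 = 0, so Ȟ^0 ≅ 0
Ȟ^1 = (3 − 0) − 3 = 0 plus torsion [2], so Ȟ^1 ≅ Z/2
Ȟ^2 = (0 − 0) − 0 = 0, so Ȟ^2 ≅ 0

Ȟ^0 ≅ 0,  Ȟ^1 ≅ Z/2,  Ȟ^2 ≅ 0


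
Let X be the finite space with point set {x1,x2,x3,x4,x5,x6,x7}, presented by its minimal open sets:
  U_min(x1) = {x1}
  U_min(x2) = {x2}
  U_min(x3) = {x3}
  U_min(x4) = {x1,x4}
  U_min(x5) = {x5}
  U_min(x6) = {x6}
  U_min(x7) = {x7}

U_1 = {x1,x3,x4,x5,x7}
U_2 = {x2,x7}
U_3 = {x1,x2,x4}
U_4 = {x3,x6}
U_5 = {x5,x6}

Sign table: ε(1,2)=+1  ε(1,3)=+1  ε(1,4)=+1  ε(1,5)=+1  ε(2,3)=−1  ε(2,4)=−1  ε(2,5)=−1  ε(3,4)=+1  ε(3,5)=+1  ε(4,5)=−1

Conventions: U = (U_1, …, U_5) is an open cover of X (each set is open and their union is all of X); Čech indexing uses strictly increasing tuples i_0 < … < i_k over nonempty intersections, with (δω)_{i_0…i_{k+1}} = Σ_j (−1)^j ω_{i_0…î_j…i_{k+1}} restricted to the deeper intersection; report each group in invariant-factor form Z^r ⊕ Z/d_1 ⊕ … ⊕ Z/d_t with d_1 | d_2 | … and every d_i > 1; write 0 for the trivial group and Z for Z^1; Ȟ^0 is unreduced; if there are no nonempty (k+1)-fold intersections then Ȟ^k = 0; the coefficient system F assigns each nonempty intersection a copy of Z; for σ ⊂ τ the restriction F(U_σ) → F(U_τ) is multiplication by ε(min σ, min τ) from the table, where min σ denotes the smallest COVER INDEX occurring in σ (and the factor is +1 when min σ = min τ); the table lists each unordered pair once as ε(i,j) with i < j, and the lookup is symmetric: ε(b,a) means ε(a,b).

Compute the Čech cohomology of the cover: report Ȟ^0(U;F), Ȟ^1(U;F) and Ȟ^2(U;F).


nerve simplices:
  U12={x7} U13={x1,x4} U14={x3} U15={x5} U23={x2} U45={x6}
C dims 5,6; δ0: rk 5, SNF 1^4·2
degree 0: 5−5−0 = 0 → Ȟ^0 ≅ 0
degree 1: 6−0−5 = 1 plus torsion [2] → Ȟ^1 ≅ Z ⊕ Z/2
degree 2: 0−0−0 = 0 → Ȟ^2 ≅ 0

Ȟ^0 ≅ 0; Ȟ^1 ≅ Z ⊕ Z/2; Ȟ^2 ≅ 0


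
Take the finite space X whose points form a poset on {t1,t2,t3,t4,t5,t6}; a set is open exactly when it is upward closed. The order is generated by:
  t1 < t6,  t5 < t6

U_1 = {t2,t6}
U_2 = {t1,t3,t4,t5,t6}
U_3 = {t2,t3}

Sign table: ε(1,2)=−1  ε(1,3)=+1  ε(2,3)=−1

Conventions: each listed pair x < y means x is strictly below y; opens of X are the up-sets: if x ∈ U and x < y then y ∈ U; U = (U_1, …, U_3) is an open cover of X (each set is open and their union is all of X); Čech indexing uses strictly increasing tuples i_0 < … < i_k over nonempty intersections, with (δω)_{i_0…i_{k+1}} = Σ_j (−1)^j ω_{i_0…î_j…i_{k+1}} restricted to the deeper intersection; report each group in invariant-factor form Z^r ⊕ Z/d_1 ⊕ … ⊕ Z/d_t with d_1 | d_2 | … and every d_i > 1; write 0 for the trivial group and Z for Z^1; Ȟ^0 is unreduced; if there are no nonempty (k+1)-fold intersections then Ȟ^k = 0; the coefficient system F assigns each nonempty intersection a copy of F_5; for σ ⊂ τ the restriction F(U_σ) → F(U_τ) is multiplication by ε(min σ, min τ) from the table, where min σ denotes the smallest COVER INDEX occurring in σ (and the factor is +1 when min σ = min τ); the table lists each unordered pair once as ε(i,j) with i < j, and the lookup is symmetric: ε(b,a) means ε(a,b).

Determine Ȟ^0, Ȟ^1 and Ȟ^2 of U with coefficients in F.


Ȟ^0 ≅ Z/5,  Ȟ^1 ≅ Z/5,  Ȟ^2 ≅ 0

nonempty overlaps:
  U12={t6} U13={t2} U23={t3}
C dims 3,3; δ0: rk_F5 2
degree 0: 3−2−0 = 1 → Ȟ^0 ≅ Z/5
degree 1: 3−0−2 = 1 → Ȟ^1 ≅ Z/5
degree 2: 0−0−0 = 0 → Ȟ^2 ≅ 0


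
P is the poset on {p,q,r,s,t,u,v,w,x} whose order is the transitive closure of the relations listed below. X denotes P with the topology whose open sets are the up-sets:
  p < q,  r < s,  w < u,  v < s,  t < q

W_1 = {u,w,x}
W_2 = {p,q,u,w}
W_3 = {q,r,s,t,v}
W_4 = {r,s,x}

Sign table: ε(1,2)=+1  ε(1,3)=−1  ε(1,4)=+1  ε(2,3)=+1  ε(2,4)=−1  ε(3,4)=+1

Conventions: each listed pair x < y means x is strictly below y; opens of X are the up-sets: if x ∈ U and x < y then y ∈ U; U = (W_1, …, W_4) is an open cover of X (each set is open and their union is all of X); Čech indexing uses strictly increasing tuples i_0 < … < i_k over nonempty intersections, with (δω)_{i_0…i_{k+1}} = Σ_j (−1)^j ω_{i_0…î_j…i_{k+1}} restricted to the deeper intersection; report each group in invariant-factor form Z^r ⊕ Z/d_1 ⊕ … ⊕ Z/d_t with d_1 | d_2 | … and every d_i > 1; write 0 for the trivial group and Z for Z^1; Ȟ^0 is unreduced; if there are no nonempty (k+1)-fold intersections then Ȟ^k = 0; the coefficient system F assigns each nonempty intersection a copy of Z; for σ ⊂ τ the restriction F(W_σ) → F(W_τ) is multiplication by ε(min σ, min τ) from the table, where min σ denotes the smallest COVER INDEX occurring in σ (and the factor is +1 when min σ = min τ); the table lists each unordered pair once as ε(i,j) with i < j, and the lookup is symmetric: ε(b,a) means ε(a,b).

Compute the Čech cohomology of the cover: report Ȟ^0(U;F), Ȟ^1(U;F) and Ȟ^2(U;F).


nonempty overlaps:
  W12={u,w} W14={x} W23={q} W34={r,s}
C dims 4,4; δ0: rk 3, SNF 1^3
degree 0: 4−3−0 = 1 → Ȟ^0 ≅ Z
degree 1: 4−0−3 = 1 → Ȟ^1 ≅ Z
degree 2: 0−0−0 = 0 → Ȟ^2 ≅ 0

Ȟ^0 = Z, Ȟ^1 = Z and Ȟ^2 = 0


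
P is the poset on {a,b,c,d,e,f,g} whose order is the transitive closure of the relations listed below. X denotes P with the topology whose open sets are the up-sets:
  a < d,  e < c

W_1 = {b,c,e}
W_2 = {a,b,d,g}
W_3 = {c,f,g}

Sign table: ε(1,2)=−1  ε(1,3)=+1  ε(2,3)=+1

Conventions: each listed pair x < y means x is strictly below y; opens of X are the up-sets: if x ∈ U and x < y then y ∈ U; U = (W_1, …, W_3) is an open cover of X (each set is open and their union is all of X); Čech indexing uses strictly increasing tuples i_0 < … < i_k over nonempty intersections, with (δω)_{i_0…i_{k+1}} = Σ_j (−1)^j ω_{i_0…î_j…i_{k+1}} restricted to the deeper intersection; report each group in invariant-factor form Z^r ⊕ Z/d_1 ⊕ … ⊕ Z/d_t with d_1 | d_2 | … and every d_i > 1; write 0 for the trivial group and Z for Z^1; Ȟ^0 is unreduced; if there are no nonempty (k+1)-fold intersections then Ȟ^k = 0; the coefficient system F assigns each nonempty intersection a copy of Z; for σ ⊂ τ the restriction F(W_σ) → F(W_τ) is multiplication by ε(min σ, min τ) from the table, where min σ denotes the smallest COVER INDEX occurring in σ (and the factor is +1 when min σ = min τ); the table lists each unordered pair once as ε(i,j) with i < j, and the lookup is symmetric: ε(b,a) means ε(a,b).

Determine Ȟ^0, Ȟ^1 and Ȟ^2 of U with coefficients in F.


cover nerve:
  W12={b} W13={c} W23={g}
C dims 3,3; δ0: rk 3, SNF 1^2·2
Ȟ^0: (3−3)−0=0 ⇒ 0
Ȟ^1: (3−0)−3=0 plus torsion [2] ⇒ Z/2
Ȟ^2: (0−0)−0=0 ⇒ 0

Ȟ^0 = 0; Ȟ^1 = Z/2; Ȟ^2 = 0


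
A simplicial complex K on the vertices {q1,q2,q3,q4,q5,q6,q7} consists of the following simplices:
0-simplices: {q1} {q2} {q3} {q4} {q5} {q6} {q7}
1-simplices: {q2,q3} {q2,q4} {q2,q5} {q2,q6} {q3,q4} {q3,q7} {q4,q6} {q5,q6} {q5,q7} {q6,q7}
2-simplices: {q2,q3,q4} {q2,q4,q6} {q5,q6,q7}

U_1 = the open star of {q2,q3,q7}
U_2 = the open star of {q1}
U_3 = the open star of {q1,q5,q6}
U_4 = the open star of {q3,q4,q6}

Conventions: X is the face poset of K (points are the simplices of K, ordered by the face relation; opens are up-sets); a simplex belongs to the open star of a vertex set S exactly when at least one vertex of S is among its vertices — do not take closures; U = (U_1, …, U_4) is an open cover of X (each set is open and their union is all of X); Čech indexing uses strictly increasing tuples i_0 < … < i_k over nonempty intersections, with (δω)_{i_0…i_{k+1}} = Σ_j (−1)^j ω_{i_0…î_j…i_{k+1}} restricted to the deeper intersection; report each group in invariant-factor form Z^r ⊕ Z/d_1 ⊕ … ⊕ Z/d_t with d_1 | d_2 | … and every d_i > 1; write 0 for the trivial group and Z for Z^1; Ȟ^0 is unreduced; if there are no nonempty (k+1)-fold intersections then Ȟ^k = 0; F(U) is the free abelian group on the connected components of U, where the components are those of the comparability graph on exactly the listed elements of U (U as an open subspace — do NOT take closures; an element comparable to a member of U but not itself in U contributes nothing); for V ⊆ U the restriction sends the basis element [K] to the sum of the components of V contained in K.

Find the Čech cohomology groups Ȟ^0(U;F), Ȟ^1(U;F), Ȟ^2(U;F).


nonempty intersections:
  U1={{q2},{q3},{q7},{q2,q3},{q2,q4},{q2,q5},{q2,q6},{q3,q4},{q3,q7},{q5,q7},{q6,q7},{q2,q3,q4},{q2,q4,q6},{q5,q6,q7}} U2={{q1}} U3={{q1},{q5},{q6},{q2,q5},{q2,q6},{q4,q6},{q5,q6},{q5,q7},{q6,q7},{q2,q4,q6},{q5,q6,q7}} U4={{q3},{q4},{q6},{q2,q3},{q2,q4},{q2,q6},{q3,q4},{q3,q7},{q4,q6},{q5,q6},{q6,q7},{q2,q3,q4},{q2,q4,q6},{q5,q6,q7}}
  U13={{q2,q5},{q2,q6},{q5,q7},{q6,q7},{q2,q4,q6},{q5,q6,q7}} U14={{q3},{q2,q3},{q2,q4},{q2,q6},{q3,q4},{q3,q7},{q6,q7},{q2,q3,q4},{q2,q4,q6},{q5,q6,q7}} U23={{q1}} U34={{q6},{q2,q6},{q4,q6},{q5,q6},{q6,q7},{q2,q4,q6},{q5,q6,q7}}
  U134={{q2,q6},{q6,q7},{q2,q4,q6},{q5,q6,q7}}
components per intersection:
  U1: {{q2},{q3},{q7},{q2,q3},{q2,q4},{q2,q5},{q2,q6},{q3,q4},{q3,q7},{q5,q7},{q6,q7},{q2,q3,q4},{q2,q4,q6},{q5,q6,q7}}
  U2: {{q1}}
  U3: {{q1}} {{q5},{q6},{q2,q5},{q2,q6},{q4,q6},{q5,q6},{q5,q7},{q6,q7},{q2,q4,q6},{q5,q6,q7}}
  U4: {{q3},{q4},{q6},{q2,q3},{q2,q4},{q2,q6},{q3,q4},{q3,q7},{q4,q6},{q5,q6},{q6,q7},{q2,q3,q4},{q2,q4,q6},{q5,q6,q7}}
  U13: {{q2,q5}} {{q2,q6},{q2,q4,q6}} {{q5,q7},{q6,q7},{q5,q6,q7}}
  U14: {{q3},{q2,q3},{q2,q4},{q2,q6},{q3,q4},{q3,q7},{q2,q3,q4},{q2,q4,q6}} {{q6,q7},{q5,q6,q7}}
  U23: {{q1}}
  U34: {{q6},{q2,q6},{q4,q6},{q5,q6},{q6,q7},{q2,q4,q6},{q5,q6,q7}}
  U134: {{q2,q6},{q2,q4,q6}} {{q6,q7},{q5,q6,q7}}
C dims 5,7,2; δ0: rk 3, SNF 1^3; δ1: rk 2, SNF 1^2
Ȟ^0: (5−3)−0=2 ⇒ Z^2
Ȟ^1: (7−2)−3=2 ⇒ Z^2
Ȟ^2: (2−0)−2=0 ⇒ 0

Ȟ^0 ≅ Z^2, Ȟ^1 ≅ Z^2, Ȟ^2 ≅ 0


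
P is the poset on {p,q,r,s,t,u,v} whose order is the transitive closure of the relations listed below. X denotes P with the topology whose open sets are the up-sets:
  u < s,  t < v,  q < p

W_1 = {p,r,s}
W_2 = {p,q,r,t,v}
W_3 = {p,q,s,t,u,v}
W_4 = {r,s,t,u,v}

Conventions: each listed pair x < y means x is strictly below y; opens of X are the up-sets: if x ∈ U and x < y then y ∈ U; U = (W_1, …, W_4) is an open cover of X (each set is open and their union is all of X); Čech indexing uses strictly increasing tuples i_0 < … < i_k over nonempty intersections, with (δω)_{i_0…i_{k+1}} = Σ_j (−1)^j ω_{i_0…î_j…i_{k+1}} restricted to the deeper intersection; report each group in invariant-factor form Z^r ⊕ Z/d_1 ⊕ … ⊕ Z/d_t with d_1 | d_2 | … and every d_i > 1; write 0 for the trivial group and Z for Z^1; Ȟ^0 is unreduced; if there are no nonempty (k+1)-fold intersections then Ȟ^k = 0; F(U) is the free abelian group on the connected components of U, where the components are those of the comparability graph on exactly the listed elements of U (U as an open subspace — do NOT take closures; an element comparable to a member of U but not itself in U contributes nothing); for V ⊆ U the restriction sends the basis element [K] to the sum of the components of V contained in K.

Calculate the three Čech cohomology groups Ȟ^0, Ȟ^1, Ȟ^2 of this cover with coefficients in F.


nonempty intersections:
  W12={p,r} W13={p,s} W14={r,s} W23={p,q,t,v} W24={r,t,v} W34={s,t,u,v}
  W123={p} W124={r} W134={s} W234={t,v}
components per intersection:
  W1: {p} {r} {s}
  W2: {p,q} {r} {t,v}
  W3: {p,q} {s,u} {t,v}
  W4: {r} {s,u} {t,v}
  W12: {p} {r}
  W13: {p} {s}
  W14: {r} {s}
  W23: {p,q} {t,v}
  W24: {r} {t,v}
  W34: {s,u} {t,v}
  W123: {p}
  W124: {r}
  W134: {s}
  W234: {t,v}
C dims 12,12,4; δ0: rk 8, SNF 1^8; δ1: rk 4, SNF 1^4
Ȟ^0: (12−8)−0=4 ⇒ Z^4
Ȟ^1: (12−4)−8=0 ⇒ 0
Ȟ^2: (4−0)−4=0 ⇒ 0

Ȟ^0 = Z^4, Ȟ^1 = 0, Ȟ^2 = 0


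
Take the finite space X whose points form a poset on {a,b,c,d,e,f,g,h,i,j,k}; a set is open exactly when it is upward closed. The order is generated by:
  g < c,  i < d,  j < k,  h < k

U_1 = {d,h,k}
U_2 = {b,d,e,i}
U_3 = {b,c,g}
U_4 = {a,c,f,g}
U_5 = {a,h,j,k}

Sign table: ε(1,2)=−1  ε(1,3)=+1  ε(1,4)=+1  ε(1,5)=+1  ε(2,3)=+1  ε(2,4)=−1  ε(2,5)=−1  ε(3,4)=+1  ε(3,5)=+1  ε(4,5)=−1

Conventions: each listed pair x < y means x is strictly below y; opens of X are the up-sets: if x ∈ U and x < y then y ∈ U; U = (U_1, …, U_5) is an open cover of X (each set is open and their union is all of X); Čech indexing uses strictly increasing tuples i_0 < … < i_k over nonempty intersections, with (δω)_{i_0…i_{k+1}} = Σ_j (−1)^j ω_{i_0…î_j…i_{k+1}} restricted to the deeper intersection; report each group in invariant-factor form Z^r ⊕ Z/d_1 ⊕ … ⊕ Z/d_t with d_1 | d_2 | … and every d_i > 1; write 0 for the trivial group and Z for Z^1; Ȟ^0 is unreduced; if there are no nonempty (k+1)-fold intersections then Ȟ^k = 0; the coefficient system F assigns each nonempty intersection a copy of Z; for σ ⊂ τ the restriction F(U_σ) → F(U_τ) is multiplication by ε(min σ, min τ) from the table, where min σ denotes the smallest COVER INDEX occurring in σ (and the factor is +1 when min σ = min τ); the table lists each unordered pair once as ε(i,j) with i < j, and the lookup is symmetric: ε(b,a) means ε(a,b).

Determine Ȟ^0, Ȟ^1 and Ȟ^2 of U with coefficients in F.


Ȟ^0 ≅ Z, Ȟ^1 ≅ Z and Ȟ^2 ≅ 0

nerve simplices:
  U12={d} U15={h,k} U23={b} U34={c,g} U45={a}
C dims 5,5; δ0: rk 4, SNF 1^4
degree 0: 5−4−0 = 1 → Ȟ^0 ≅ Z
degree 1: 5−0−4 = 1 → Ȟ^1 ≅ Z
degree 2: 0−0−0 = 0 → Ȟ^2 ≅ 0


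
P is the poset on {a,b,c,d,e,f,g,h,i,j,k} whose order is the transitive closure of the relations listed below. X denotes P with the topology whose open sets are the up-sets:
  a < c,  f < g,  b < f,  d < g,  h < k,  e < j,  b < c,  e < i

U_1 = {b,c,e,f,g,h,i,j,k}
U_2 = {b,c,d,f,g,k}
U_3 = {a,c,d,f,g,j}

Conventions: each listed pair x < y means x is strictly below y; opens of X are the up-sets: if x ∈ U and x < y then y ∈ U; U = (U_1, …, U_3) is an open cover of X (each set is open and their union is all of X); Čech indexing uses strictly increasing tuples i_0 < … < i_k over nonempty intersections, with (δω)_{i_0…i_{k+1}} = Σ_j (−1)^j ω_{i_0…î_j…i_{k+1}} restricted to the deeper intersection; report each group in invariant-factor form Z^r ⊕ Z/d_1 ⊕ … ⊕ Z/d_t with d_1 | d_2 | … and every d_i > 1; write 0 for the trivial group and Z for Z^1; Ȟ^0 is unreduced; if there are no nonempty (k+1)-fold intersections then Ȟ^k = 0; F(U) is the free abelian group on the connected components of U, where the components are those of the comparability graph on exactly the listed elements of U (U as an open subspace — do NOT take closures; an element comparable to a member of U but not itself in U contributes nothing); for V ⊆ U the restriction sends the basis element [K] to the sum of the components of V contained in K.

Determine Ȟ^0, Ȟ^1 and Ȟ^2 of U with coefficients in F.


Ȟ^0 ≅ Z^3, Ȟ^1 ≅ 0 and Ȟ^2 ≅ 0

nonempty overlaps:
  U12={b,c,f,g,k} U13={c,f,g,j} U23={c,d,f,g}
  U123={c,f,g}
components per intersection:
  U1: {b,c,f,g} {e,i,j} {h,k}
  U2: {b,c,d,f,g} {k}
  U3: {a,c} {d,f,g} {j}
  U12: {b,c,f,g} {k}
  U13: {c} {f,g} {j}
  U23: {c} {d,f,g}
  U123: {c} {f,g}
C dims 8,7,2; δ0: rk 5, SNF 1^5; δ1: rk 2, SNF 1^2
degree 0: 8−5−0 = 3 → Ȟ^0 ≅ Z^3
degree 1: 7−2−5 = 0 → Ȟ^1 ≅ 0
degree 2: 2−0−2 = 0 → Ȟ^2 ≅ 0


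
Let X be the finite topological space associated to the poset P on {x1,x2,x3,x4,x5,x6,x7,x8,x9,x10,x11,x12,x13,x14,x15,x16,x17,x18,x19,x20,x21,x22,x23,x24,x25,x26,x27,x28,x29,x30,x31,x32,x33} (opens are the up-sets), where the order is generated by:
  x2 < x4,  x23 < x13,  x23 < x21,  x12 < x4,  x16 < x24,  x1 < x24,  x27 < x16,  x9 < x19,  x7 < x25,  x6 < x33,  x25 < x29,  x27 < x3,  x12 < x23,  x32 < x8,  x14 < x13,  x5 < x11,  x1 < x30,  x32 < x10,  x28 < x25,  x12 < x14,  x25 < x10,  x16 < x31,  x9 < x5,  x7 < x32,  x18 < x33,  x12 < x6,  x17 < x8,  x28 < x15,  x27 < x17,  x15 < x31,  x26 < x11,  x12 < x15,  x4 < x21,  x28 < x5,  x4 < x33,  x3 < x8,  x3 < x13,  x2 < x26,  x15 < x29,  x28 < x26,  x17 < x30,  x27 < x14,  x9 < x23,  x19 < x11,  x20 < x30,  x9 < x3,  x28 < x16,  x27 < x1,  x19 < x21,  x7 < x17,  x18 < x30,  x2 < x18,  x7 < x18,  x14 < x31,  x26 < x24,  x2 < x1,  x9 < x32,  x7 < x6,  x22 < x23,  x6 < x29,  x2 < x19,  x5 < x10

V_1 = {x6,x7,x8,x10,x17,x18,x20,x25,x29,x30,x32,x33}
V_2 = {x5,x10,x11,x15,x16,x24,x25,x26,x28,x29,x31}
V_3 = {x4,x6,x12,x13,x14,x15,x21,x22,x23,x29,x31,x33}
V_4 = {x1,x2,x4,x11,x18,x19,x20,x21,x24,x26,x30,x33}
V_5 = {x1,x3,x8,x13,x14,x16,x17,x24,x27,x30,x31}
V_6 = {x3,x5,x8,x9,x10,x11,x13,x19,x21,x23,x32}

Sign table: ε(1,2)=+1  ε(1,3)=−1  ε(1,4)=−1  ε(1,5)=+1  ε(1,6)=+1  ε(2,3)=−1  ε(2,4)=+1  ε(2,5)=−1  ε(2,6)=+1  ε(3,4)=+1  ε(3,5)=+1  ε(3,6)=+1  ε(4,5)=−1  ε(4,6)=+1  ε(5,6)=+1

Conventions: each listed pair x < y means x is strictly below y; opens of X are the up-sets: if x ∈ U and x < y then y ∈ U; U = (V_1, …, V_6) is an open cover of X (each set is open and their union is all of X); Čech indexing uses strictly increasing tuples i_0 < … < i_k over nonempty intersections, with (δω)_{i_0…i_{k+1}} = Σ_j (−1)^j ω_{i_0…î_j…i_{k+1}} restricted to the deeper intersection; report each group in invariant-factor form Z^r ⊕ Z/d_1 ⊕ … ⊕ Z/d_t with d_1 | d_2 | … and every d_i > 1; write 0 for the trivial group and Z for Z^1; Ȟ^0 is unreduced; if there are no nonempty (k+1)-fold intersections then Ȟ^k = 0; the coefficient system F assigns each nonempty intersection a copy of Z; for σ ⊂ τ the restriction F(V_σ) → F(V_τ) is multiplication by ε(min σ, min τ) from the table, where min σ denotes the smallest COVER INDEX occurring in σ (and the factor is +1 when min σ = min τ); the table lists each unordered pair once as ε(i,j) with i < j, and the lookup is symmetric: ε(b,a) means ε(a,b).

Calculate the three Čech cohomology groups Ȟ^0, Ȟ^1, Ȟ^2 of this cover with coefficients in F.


Ȟ^0(U;F) ≅ 0, Ȟ^1(U;F) ≅ Z/2, Ȟ^2(U;F) ≅ Z

nonempty overlaps:
  V12={x10,x25,x29} V13={x6,x29,x33} V14={x18,x20,x30,x33} V15={x8,x17,x30} V16={x8,x10,x32} V23={x15,x29,x31} V24={x11,x24,x26} V25={x16,x24,x31} V26={x5,x10,x11} V34={x4,x21,x33} V35={x13,x14,x31} V36={x13,x21,x23} V45={x1,x24,x30} V46={x11,x19,x21} V56={x3,x8,x13}
  V123={x29} V126={x10} V134={x33} V145={x30} V156={x8} V235={x31} V245={x24} V246={x11} V346={x21} V356={x13}
C dims 6,15,10; δ0: rk 6, SNF 1^5·2; δ1: rk 9, SNF 1^9
degree 0: 6−6−0 = 0 → Ȟ^0 ≅ 0
degree 1: 15−9−6 = 0 plus torsion [2] → Ȟ^1 ≅ Z/2
degree 2: 10−0−9 = 1 → Ȟ^2 ≅ Z


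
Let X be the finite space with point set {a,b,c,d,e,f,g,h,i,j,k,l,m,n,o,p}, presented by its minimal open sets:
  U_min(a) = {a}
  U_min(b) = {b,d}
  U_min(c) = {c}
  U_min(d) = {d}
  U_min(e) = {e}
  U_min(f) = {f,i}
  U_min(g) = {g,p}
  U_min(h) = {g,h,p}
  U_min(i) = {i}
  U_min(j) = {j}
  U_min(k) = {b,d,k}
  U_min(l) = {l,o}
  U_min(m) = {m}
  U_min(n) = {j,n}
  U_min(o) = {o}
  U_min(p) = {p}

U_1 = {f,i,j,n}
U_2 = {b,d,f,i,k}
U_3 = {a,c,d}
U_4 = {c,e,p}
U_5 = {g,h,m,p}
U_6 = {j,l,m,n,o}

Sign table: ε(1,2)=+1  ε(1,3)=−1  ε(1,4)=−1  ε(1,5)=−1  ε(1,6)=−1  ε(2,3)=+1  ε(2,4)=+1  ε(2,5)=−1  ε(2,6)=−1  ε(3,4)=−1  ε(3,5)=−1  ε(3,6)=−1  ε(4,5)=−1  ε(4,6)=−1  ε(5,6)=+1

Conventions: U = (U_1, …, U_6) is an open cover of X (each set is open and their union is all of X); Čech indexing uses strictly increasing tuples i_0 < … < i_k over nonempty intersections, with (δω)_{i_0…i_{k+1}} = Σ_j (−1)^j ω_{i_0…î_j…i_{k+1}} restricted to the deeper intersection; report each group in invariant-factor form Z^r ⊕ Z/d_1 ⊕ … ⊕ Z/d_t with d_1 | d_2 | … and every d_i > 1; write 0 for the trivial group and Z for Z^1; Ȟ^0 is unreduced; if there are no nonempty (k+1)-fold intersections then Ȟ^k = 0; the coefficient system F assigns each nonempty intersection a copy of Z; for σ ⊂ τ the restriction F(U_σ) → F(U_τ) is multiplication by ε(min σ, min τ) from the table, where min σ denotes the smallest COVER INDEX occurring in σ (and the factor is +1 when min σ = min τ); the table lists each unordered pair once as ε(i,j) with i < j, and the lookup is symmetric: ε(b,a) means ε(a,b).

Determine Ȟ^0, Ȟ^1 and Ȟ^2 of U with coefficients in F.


Ȟ^0(U;F) ≅ 0,  Ȟ^1(U;F) ≅ Z/2,  Ȟ^2(U;F) ≅ 0

nerve simplices:
  U12={f,i} U16={j,n} U23={d} U34={c} U45={p} U56={m}
C dims 6,6; δ0: rk 6, SNF 1^5·2
degree 0: 6−6−0 = 0 → Ȟ^0 ≅ 0
degree 1: 6−0−6 = 0 plus torsion [2] → Ȟ^1 ≅ Z/2
degree 2: 0−0−0 = 0 → Ȟ^2 ≅ 0


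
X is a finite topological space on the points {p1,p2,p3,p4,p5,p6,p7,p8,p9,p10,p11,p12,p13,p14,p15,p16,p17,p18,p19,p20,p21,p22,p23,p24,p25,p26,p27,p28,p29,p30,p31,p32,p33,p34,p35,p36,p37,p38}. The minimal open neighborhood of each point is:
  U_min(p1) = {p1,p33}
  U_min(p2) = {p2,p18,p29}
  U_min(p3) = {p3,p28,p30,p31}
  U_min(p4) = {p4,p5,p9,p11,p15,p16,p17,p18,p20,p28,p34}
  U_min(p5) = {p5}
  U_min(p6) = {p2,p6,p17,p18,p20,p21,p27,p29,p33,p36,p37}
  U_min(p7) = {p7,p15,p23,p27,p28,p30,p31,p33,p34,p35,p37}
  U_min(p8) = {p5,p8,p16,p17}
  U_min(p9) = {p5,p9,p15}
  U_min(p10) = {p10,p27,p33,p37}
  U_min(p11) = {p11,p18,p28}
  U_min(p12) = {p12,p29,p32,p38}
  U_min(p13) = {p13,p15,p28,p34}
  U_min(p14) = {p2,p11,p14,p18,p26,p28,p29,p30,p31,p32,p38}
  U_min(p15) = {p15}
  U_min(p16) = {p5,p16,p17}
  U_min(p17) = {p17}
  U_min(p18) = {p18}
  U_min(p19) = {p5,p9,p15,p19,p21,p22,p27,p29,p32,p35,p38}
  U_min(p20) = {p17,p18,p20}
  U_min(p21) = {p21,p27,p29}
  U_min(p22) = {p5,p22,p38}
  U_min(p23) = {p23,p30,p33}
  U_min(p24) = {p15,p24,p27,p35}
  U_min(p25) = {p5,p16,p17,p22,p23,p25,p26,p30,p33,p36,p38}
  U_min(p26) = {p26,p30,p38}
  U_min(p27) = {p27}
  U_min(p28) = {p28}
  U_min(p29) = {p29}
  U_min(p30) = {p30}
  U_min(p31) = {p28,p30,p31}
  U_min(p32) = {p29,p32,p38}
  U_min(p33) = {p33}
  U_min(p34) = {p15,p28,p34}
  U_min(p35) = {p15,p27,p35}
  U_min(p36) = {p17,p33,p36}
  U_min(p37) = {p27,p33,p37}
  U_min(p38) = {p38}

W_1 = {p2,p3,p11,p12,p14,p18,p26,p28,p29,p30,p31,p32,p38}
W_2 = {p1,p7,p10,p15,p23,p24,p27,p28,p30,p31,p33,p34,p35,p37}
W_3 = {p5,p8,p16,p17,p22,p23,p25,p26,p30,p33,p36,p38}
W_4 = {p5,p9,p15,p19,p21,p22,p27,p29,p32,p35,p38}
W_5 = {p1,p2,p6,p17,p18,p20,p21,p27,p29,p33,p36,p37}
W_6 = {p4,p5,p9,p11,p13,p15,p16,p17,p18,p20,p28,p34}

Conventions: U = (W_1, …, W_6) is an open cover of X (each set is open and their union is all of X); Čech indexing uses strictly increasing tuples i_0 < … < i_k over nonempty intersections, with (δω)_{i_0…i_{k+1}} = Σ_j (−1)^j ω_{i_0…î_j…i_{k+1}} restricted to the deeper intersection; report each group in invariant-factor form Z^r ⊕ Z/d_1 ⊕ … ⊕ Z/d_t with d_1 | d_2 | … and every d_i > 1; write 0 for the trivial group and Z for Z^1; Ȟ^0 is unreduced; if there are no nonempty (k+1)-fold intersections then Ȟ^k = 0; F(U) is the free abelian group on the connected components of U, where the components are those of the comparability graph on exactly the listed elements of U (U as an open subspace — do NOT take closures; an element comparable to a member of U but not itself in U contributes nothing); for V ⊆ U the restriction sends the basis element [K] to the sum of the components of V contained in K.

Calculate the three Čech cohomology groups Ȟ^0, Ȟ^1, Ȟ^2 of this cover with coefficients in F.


nonempty overlaps:
  W12={p28,p30,p31} W13={p26,p30,p38} W14={p29,p32,p38} W15={p2,p18,p29} W16={p11,p18,p28} W23={p23,p30,p33} W24={p15,p27,p35} W25={p1,p27,p33,p37} W26={p15,p28,p34} W34={p5,p22,p38} W35={p17,p33,p36} W36={p5,p16,p17} W45={p21,p27,p29} W46={p5,p9,p15} W56={p17,p18,p20}
  W123={p30} W126={p28} W134={p38} W145={p29} W156={p18} W235={p33} W245={p27} W246={p15} W346={p5} W356={p17}
components per intersection:
  W1: {p2,p3,p11,p12,p14,p18,p26,p28,p29,p30,p31,p32,p38}
  W2: {p1,p7,p10,p15,p23,p24,p27,p28,p30,p31,p33,p34,p35,p37}
  W3: {p5,p8,p16,p17,p22,p23,p25,p26,p30,p33,p36,p38}
  W4: {p5,p9,p15,p19,p21,p22,p27,p29,p32,p35,p38}
  W5: {p1,p2,p6,p17,p18,p20,p21,p27,p29,p33,p36,p37}
  W6: {p4,p5,p9,p11,p13,p15,p16,p17,p18,p20,p28,p34}
  W12: {p28,p30,p31}
  W13: {p26,p30,p38}
  W14: {p29,p32,p38}
  W15: {p2,p18,p29}
  W16: {p11,p18,p28}
  W23: {p23,p30,p33}
  W24: {p15,p27,p35}
  W25: {p1,p27,p33,p37}
  W26: {p15,p28,p34}
  W34: {p5,p22,p38}
  W35: {p17,p33,p36}
  W36: {p5,p16,p17}
  W45: {p21,p27,p29}
  W46: {p5,p9,p15}
  W56: {p17,p18,p20}
  W123: {p30}
  W126: {p28}
  W134: {p38}
  W145: {p29}
  W156: {p18}
  W235: {p33}
  W245: {p27}
  W246: {p15}
  W346: {p5}
  W356: {p17}
C dims 6,15,10; δ0: rk 5, SNF 1^5; δ1: rk 10, SNF 1^9·2
degree 0: 6−5−0 = 1 → Ȟ^0 ≅ Z
degree 1: 15−10−5 = 0 → Ȟ^1 ≅ 0
degree 2: 10−0−10 = 0 plus torsion [2] → Ȟ^2 ≅ Z/2

Ȟ^0 = Z,  Ȟ^1 = 0,  Ȟ^2 = Z/2


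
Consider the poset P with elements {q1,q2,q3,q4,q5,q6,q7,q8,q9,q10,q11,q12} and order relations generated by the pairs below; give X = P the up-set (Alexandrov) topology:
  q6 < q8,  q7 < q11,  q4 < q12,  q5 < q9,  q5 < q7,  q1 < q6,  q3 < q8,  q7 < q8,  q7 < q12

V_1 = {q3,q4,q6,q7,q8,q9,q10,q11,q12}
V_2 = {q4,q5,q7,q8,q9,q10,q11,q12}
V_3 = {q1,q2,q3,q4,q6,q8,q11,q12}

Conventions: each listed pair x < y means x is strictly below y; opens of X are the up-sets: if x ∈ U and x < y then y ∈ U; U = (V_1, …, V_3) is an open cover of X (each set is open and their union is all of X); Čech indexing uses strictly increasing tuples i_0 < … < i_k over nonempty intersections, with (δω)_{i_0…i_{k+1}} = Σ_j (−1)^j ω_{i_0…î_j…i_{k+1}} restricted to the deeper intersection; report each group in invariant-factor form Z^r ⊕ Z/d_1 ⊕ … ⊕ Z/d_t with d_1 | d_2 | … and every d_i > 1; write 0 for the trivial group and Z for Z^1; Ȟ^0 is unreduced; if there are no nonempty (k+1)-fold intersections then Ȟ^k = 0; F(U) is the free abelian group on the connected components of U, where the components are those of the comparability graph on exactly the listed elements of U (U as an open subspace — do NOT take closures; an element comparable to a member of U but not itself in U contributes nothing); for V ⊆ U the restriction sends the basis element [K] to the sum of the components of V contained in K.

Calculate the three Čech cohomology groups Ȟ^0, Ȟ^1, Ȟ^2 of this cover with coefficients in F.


nonempty intersections:
  V12={q4,q7,q8,q9,q10,q11,q12} V13={q3,q4,q6,q8,q11,q12} V23={q4,q8,q11,q12}
  V123={q4,q8,q11,q12}
components per intersection:
  V1: {q3,q4,q6,q7,q8,q11,q12} {q9} {q10}
  V2: {q4,q5,q7,q8,q9,q11,q12} {q10}
  V3: {q1,q3,q6,q8} {q2} {q4,q12} {q11}
  V12: {q4,q7,q8,q11,q12} {q9} {q10}
  V13: {q3,q6,q8} {q4,q12} {q11}
  V23: {q4,q12} {q8} {q11}
  V123: {q4,q12} {q8} {q11}
C dims 9,9,3; δ0: rk 6, SNF 1^6; δ1: rk 3, SNF 1^3
Ȟ^0: (9−6)−0=3 ⇒ Z^3
Ȟ^1: (9−3)−6=0 ⇒ 0
Ȟ^2: (3−0)−3=0 ⇒ 0

Ȟ^0(U;F) ≅ Z^3; Ȟ^1(U;F) ≅ 0; Ȟ^2(U;F) ≅ 0


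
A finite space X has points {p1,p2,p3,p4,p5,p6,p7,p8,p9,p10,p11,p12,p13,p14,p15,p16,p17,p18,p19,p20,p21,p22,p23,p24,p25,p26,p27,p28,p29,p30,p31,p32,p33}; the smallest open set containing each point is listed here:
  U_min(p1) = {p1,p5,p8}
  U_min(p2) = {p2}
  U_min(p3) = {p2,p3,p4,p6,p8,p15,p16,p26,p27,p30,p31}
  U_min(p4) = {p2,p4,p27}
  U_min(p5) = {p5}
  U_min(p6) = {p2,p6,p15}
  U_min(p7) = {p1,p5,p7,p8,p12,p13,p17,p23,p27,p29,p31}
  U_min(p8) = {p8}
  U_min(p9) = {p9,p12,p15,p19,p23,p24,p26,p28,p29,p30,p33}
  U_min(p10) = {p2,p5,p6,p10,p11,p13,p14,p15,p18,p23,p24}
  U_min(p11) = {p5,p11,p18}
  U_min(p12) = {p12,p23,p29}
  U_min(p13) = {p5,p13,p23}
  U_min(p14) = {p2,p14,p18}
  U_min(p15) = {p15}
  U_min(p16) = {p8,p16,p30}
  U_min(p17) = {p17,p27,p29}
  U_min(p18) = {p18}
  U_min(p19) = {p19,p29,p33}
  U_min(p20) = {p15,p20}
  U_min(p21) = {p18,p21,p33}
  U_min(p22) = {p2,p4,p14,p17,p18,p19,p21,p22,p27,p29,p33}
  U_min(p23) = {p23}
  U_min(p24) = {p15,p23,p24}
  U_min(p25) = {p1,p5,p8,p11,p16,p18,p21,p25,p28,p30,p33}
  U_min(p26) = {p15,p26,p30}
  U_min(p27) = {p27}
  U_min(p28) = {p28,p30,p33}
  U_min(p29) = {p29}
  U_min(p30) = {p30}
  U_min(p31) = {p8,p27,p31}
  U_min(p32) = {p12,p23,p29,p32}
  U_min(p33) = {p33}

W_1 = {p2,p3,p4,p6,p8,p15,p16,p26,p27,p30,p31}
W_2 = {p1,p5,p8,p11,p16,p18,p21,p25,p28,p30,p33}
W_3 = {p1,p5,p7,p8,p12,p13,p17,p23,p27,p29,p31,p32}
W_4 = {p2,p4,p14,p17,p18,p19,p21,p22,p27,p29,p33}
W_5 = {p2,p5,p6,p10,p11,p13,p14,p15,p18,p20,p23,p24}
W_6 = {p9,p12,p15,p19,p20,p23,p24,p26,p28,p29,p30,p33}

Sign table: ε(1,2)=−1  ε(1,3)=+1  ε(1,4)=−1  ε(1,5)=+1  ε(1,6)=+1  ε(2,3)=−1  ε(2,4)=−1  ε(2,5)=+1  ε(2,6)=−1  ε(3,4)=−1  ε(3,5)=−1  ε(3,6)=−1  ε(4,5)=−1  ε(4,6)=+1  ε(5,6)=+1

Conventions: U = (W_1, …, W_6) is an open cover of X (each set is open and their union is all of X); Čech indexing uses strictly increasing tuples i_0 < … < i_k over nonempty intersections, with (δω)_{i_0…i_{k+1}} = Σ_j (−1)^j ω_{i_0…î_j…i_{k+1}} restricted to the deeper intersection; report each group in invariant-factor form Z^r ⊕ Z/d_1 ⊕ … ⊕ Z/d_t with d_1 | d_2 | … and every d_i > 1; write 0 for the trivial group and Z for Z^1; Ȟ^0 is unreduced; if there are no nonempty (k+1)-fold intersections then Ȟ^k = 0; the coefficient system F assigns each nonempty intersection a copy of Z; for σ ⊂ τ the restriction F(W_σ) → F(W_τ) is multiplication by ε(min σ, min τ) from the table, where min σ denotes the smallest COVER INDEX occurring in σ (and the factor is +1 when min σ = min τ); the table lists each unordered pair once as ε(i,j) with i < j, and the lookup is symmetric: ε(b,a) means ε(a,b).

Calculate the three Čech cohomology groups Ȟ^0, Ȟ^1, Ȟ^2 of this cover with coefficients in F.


Ȟ^0 ≅ 0, Ȟ^1 ≅ Z/2, Ȟ^2 ≅ Z

nerve of the cover:
  W12={p8,p16,p30} W13={p8,p27,p31} W14={p2,p4,p27} W15={p2,p6,p15} W16={p15,p26,p30} W23={p1,p5,p8} W24={p18,p21,p33} W25={p5,p11,p18} W26={p28,p30,p33} W34={p17,p27,p29} W35={p5,p13,p23} W36={p12,p23,p29} W45={p2,p14,p18} W46={p19,p29,p33} W56={p15,p20,p23,p24}
  W123={p8} W126={p30} W134={p27} W145={p2} W156={p15} W235={p5} W245={p18} W246={p33} W346={p29} W356={p23}
C dims 6,15,10; δ0: rk 6, SNF 1^5·2; δ1: rk 9, SNF 1^9
Ȟ^0 = (6 − 6) − 0 = 0, so Ȟ^0 ≅ 0
Ȟ^1 = (15 − 9) − 6 = 0 plus torsion [2], so Ȟ^1 ≅ Z/2
Ȟ^2 = (10 − 0) − 9 = 1, so Ȟ^2 ≅ Z
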